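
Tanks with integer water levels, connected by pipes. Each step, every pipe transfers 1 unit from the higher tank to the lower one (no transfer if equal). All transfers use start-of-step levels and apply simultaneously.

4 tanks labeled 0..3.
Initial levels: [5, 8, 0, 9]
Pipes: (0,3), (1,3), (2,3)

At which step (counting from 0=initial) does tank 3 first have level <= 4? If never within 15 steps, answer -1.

Answer: 7

Derivation:
Step 1: flows [3->0,3->1,3->2] -> levels [6 9 1 6]
Step 2: flows [0=3,1->3,3->2] -> levels [6 8 2 6]
Step 3: flows [0=3,1->3,3->2] -> levels [6 7 3 6]
Step 4: flows [0=3,1->3,3->2] -> levels [6 6 4 6]
Step 5: flows [0=3,1=3,3->2] -> levels [6 6 5 5]
Step 6: flows [0->3,1->3,2=3] -> levels [5 5 5 7]
Step 7: flows [3->0,3->1,3->2] -> levels [6 6 6 4]
Tank 3 first reaches <=4 at step 7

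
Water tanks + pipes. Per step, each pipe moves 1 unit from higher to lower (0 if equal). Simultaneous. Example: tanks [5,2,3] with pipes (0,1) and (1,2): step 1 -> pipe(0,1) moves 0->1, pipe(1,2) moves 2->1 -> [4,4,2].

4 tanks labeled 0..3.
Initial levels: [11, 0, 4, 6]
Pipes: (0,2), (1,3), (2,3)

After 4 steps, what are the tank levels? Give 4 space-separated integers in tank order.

Answer: 7 4 6 4

Derivation:
Step 1: flows [0->2,3->1,3->2] -> levels [10 1 6 4]
Step 2: flows [0->2,3->1,2->3] -> levels [9 2 6 4]
Step 3: flows [0->2,3->1,2->3] -> levels [8 3 6 4]
Step 4: flows [0->2,3->1,2->3] -> levels [7 4 6 4]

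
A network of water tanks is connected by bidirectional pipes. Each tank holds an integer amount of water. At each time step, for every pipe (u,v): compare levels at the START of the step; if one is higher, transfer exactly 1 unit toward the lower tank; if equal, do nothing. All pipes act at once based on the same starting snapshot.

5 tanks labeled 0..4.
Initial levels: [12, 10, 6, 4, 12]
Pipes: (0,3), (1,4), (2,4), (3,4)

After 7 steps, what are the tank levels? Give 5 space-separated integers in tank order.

Answer: 9 8 8 8 11

Derivation:
Step 1: flows [0->3,4->1,4->2,4->3] -> levels [11 11 7 6 9]
Step 2: flows [0->3,1->4,4->2,4->3] -> levels [10 10 8 8 8]
Step 3: flows [0->3,1->4,2=4,3=4] -> levels [9 9 8 9 9]
Step 4: flows [0=3,1=4,4->2,3=4] -> levels [9 9 9 9 8]
Step 5: flows [0=3,1->4,2->4,3->4] -> levels [9 8 8 8 11]
Step 6: flows [0->3,4->1,4->2,4->3] -> levels [8 9 9 10 8]
Step 7: flows [3->0,1->4,2->4,3->4] -> levels [9 8 8 8 11]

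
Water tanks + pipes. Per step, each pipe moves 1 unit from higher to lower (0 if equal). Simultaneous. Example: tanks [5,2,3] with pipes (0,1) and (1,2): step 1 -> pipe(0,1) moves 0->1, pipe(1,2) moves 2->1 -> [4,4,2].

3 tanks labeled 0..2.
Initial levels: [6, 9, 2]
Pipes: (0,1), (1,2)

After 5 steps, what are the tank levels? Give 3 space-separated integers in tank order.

Step 1: flows [1->0,1->2] -> levels [7 7 3]
Step 2: flows [0=1,1->2] -> levels [7 6 4]
Step 3: flows [0->1,1->2] -> levels [6 6 5]
Step 4: flows [0=1,1->2] -> levels [6 5 6]
Step 5: flows [0->1,2->1] -> levels [5 7 5]

Answer: 5 7 5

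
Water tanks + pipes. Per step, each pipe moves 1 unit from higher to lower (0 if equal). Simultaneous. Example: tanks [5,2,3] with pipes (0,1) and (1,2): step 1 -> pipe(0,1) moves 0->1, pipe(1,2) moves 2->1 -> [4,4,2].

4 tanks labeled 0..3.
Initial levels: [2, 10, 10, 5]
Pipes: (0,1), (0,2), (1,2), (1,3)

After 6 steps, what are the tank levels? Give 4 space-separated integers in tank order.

Step 1: flows [1->0,2->0,1=2,1->3] -> levels [4 8 9 6]
Step 2: flows [1->0,2->0,2->1,1->3] -> levels [6 7 7 7]
Step 3: flows [1->0,2->0,1=2,1=3] -> levels [8 6 6 7]
Step 4: flows [0->1,0->2,1=2,3->1] -> levels [6 8 7 6]
Step 5: flows [1->0,2->0,1->2,1->3] -> levels [8 5 7 7]
Step 6: flows [0->1,0->2,2->1,3->1] -> levels [6 8 7 6]

Answer: 6 8 7 6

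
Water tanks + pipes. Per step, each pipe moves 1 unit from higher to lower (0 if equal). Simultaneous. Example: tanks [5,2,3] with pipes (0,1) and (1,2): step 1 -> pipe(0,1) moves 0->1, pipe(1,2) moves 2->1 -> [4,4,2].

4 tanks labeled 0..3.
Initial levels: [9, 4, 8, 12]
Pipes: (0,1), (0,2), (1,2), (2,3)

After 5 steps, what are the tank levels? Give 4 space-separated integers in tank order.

Step 1: flows [0->1,0->2,2->1,3->2] -> levels [7 6 9 11]
Step 2: flows [0->1,2->0,2->1,3->2] -> levels [7 8 8 10]
Step 3: flows [1->0,2->0,1=2,3->2] -> levels [9 7 8 9]
Step 4: flows [0->1,0->2,2->1,3->2] -> levels [7 9 9 8]
Step 5: flows [1->0,2->0,1=2,2->3] -> levels [9 8 7 9]

Answer: 9 8 7 9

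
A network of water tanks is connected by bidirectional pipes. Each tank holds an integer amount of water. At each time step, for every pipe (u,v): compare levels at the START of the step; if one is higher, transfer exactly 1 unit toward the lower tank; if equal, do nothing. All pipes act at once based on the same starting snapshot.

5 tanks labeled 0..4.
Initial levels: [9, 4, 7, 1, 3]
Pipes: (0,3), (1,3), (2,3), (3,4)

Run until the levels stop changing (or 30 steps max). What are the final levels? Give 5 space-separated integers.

Step 1: flows [0->3,1->3,2->3,4->3] -> levels [8 3 6 5 2]
Step 2: flows [0->3,3->1,2->3,3->4] -> levels [7 4 5 5 3]
Step 3: flows [0->3,3->1,2=3,3->4] -> levels [6 5 5 4 4]
Step 4: flows [0->3,1->3,2->3,3=4] -> levels [5 4 4 7 4]
Step 5: flows [3->0,3->1,3->2,3->4] -> levels [6 5 5 3 5]
Step 6: flows [0->3,1->3,2->3,4->3] -> levels [5 4 4 7 4]
  -> period-2 cycle: step 6 state = step 4 state; never stabilizes
  -> state at step 30: (30-4) mod 2 = 0, same as step 4 -> [5 4 4 7 4]

Answer: 5 4 4 7 4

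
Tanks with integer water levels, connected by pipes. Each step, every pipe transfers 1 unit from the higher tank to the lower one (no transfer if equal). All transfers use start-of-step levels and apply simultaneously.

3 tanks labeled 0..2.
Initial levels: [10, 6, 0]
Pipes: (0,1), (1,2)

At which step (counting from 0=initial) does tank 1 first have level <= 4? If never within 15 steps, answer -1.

Step 1: flows [0->1,1->2] -> levels [9 6 1]
Step 2: flows [0->1,1->2] -> levels [8 6 2]
Step 3: flows [0->1,1->2] -> levels [7 6 3]
Step 4: flows [0->1,1->2] -> levels [6 6 4]
Step 5: flows [0=1,1->2] -> levels [6 5 5]
Step 6: flows [0->1,1=2] -> levels [5 6 5]
Step 7: flows [1->0,1->2] -> levels [6 4 6]
Tank 1 first reaches <=4 at step 7

Answer: 7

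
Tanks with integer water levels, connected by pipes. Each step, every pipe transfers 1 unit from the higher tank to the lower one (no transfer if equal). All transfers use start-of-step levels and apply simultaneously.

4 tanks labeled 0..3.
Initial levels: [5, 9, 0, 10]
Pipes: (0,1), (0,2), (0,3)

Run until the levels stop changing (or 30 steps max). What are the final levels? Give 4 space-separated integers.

Answer: 4 7 6 7

Derivation:
Step 1: flows [1->0,0->2,3->0] -> levels [6 8 1 9]
Step 2: flows [1->0,0->2,3->0] -> levels [7 7 2 8]
Step 3: flows [0=1,0->2,3->0] -> levels [7 7 3 7]
Step 4: flows [0=1,0->2,0=3] -> levels [6 7 4 7]
Step 5: flows [1->0,0->2,3->0] -> levels [7 6 5 6]
Step 6: flows [0->1,0->2,0->3] -> levels [4 7 6 7]
Step 7: flows [1->0,2->0,3->0] -> levels [7 6 5 6]
  -> period-2 cycle: step 7 state = step 5 state; never stabilizes
  -> state at step 30: (30-5) mod 2 = 1, same as step 6 -> [4 7 6 7]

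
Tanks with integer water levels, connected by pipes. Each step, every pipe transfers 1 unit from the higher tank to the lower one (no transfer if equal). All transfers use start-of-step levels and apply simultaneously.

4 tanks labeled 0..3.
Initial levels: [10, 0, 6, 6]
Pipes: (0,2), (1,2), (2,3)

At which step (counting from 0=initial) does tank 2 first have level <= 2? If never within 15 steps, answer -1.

Answer: -1

Derivation:
Step 1: flows [0->2,2->1,2=3] -> levels [9 1 6 6]
Step 2: flows [0->2,2->1,2=3] -> levels [8 2 6 6]
Step 3: flows [0->2,2->1,2=3] -> levels [7 3 6 6]
Step 4: flows [0->2,2->1,2=3] -> levels [6 4 6 6]
Step 5: flows [0=2,2->1,2=3] -> levels [6 5 5 6]
Step 6: flows [0->2,1=2,3->2] -> levels [5 5 7 5]
Step 7: flows [2->0,2->1,2->3] -> levels [6 6 4 6]
Step 8: flows [0->2,1->2,3->2] -> levels [5 5 7 5]
  -> period-2 cycle (repeats step 6); tank 2 never drops to <=2
Tank 2 never reaches <=2 within 15 steps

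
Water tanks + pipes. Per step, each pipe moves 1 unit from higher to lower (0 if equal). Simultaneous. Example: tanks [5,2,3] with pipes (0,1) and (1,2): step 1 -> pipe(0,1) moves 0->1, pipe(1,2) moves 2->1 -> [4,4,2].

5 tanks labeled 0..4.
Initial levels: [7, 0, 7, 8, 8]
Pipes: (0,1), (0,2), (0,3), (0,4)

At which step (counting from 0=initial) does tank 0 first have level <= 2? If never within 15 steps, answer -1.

Answer: -1

Derivation:
Step 1: flows [0->1,0=2,3->0,4->0] -> levels [8 1 7 7 7]
Step 2: flows [0->1,0->2,0->3,0->4] -> levels [4 2 8 8 8]
Step 3: flows [0->1,2->0,3->0,4->0] -> levels [6 3 7 7 7]
Step 4: flows [0->1,2->0,3->0,4->0] -> levels [8 4 6 6 6]
Step 5: flows [0->1,0->2,0->3,0->4] -> levels [4 5 7 7 7]
Step 6: flows [1->0,2->0,3->0,4->0] -> levels [8 4 6 6 6]
  -> period-2 cycle (repeats step 4); tank 0 never drops to <=2
Tank 0 never reaches <=2 within 15 steps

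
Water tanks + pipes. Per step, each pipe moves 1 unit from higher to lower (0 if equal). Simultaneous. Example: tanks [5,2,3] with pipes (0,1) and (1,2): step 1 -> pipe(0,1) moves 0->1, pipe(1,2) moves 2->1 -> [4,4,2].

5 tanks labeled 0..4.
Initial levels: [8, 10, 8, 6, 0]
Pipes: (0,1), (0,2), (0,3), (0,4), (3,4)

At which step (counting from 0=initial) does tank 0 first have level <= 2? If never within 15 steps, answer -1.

Answer: -1

Derivation:
Step 1: flows [1->0,0=2,0->3,0->4,3->4] -> levels [7 9 8 6 2]
Step 2: flows [1->0,2->0,0->3,0->4,3->4] -> levels [7 8 7 6 4]
Step 3: flows [1->0,0=2,0->3,0->4,3->4] -> levels [6 7 7 6 6]
Step 4: flows [1->0,2->0,0=3,0=4,3=4] -> levels [8 6 6 6 6]
Step 5: flows [0->1,0->2,0->3,0->4,3=4] -> levels [4 7 7 7 7]
Step 6: flows [1->0,2->0,3->0,4->0,3=4] -> levels [8 6 6 6 6]
  -> period-2 cycle (repeats step 4); tank 0 never drops to <=2
Tank 0 never reaches <=2 within 15 steps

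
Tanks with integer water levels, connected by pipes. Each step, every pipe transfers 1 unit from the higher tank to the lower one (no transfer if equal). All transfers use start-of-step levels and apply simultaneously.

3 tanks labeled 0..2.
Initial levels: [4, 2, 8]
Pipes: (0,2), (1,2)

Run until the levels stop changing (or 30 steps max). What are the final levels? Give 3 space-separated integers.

Step 1: flows [2->0,2->1] -> levels [5 3 6]
Step 2: flows [2->0,2->1] -> levels [6 4 4]
Step 3: flows [0->2,1=2] -> levels [5 4 5]
Step 4: flows [0=2,2->1] -> levels [5 5 4]
Step 5: flows [0->2,1->2] -> levels [4 4 6]
Step 6: flows [2->0,2->1] -> levels [5 5 4]
  -> period-2 cycle: step 6 state = step 4 state; never stabilizes
  -> state at step 30: (30-4) mod 2 = 0, same as step 4 -> [5 5 4]

Answer: 5 5 4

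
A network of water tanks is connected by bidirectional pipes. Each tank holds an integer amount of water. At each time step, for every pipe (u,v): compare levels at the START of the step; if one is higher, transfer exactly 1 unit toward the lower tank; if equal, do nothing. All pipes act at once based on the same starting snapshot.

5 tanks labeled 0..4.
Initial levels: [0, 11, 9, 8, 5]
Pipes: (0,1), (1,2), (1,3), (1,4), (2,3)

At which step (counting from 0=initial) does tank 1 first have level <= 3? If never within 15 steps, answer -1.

Answer: -1

Derivation:
Step 1: flows [1->0,1->2,1->3,1->4,2->3] -> levels [1 7 9 10 6]
Step 2: flows [1->0,2->1,3->1,1->4,3->2] -> levels [2 7 9 8 7]
Step 3: flows [1->0,2->1,3->1,1=4,2->3] -> levels [3 8 7 8 7]
Step 4: flows [1->0,1->2,1=3,1->4,3->2] -> levels [4 5 9 7 8]
Step 5: flows [1->0,2->1,3->1,4->1,2->3] -> levels [5 7 7 7 7]
Step 6: flows [1->0,1=2,1=3,1=4,2=3] -> levels [6 6 7 7 7]
Step 7: flows [0=1,2->1,3->1,4->1,2=3] -> levels [6 9 6 6 6]
Step 8: flows [1->0,1->2,1->3,1->4,2=3] -> levels [7 5 7 7 7]
Step 9: flows [0->1,2->1,3->1,4->1,2=3] -> levels [6 9 6 6 6]
  -> period-2 cycle (repeats step 7); tank 1 never drops to <=3
Tank 1 never reaches <=3 within 15 steps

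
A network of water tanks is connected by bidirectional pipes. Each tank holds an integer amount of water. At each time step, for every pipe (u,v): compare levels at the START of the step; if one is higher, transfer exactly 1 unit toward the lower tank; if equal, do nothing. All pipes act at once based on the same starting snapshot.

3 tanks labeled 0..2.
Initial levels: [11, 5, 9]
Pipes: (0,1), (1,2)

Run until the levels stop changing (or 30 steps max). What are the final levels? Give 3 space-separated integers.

Answer: 8 9 8

Derivation:
Step 1: flows [0->1,2->1] -> levels [10 7 8]
Step 2: flows [0->1,2->1] -> levels [9 9 7]
Step 3: flows [0=1,1->2] -> levels [9 8 8]
Step 4: flows [0->1,1=2] -> levels [8 9 8]
Step 5: flows [1->0,1->2] -> levels [9 7 9]
Step 6: flows [0->1,2->1] -> levels [8 9 8]
  -> period-2 cycle: step 6 state = step 4 state; never stabilizes
  -> state at step 30: (30-4) mod 2 = 0, same as step 4 -> [8 9 8]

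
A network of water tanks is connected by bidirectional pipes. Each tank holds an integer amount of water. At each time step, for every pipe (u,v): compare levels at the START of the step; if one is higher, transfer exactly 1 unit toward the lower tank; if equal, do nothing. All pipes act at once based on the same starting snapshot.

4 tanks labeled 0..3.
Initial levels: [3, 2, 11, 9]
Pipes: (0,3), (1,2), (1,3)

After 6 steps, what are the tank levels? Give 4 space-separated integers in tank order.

Step 1: flows [3->0,2->1,3->1] -> levels [4 4 10 7]
Step 2: flows [3->0,2->1,3->1] -> levels [5 6 9 5]
Step 3: flows [0=3,2->1,1->3] -> levels [5 6 8 6]
Step 4: flows [3->0,2->1,1=3] -> levels [6 7 7 5]
Step 5: flows [0->3,1=2,1->3] -> levels [5 6 7 7]
Step 6: flows [3->0,2->1,3->1] -> levels [6 8 6 5]

Answer: 6 8 6 5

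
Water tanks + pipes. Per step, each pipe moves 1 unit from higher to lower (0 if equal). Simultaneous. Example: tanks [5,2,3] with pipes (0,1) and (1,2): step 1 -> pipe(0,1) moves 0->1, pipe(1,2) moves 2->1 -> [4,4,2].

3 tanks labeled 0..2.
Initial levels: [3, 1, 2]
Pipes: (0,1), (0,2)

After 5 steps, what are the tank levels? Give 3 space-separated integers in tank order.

Step 1: flows [0->1,0->2] -> levels [1 2 3]
Step 2: flows [1->0,2->0] -> levels [3 1 2]
  -> period-2 cycle: step 2 state = step 0 state
  -> state at step 5: (5-0) mod 2 = 1, same as step 1 -> [1 2 3]

Answer: 1 2 3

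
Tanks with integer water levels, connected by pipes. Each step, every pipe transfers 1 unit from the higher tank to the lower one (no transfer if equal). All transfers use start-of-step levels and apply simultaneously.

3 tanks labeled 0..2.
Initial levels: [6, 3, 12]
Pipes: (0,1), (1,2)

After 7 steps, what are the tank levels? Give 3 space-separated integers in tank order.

Step 1: flows [0->1,2->1] -> levels [5 5 11]
Step 2: flows [0=1,2->1] -> levels [5 6 10]
Step 3: flows [1->0,2->1] -> levels [6 6 9]
Step 4: flows [0=1,2->1] -> levels [6 7 8]
Step 5: flows [1->0,2->1] -> levels [7 7 7]
Step 6: flows [0=1,1=2] -> levels [7 7 7]
  -> stable; steps 7..7 unchanged -> [7 7 7]

Answer: 7 7 7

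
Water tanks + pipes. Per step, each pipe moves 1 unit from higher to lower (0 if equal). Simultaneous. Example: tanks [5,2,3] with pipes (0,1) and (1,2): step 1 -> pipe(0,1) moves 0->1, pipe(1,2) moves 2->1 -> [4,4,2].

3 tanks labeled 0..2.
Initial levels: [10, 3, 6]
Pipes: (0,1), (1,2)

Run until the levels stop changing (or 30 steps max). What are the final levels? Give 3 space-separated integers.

Answer: 6 7 6

Derivation:
Step 1: flows [0->1,2->1] -> levels [9 5 5]
Step 2: flows [0->1,1=2] -> levels [8 6 5]
Step 3: flows [0->1,1->2] -> levels [7 6 6]
Step 4: flows [0->1,1=2] -> levels [6 7 6]
Step 5: flows [1->0,1->2] -> levels [7 5 7]
Step 6: flows [0->1,2->1] -> levels [6 7 6]
  -> period-2 cycle: step 6 state = step 4 state; never stabilizes
  -> state at step 30: (30-4) mod 2 = 0, same as step 4 -> [6 7 6]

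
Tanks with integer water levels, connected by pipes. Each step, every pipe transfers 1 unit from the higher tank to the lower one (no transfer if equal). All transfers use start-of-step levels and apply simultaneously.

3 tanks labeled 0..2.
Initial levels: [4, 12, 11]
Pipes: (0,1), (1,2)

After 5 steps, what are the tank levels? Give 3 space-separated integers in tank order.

Step 1: flows [1->0,1->2] -> levels [5 10 12]
Step 2: flows [1->0,2->1] -> levels [6 10 11]
Step 3: flows [1->0,2->1] -> levels [7 10 10]
Step 4: flows [1->0,1=2] -> levels [8 9 10]
Step 5: flows [1->0,2->1] -> levels [9 9 9]

Answer: 9 9 9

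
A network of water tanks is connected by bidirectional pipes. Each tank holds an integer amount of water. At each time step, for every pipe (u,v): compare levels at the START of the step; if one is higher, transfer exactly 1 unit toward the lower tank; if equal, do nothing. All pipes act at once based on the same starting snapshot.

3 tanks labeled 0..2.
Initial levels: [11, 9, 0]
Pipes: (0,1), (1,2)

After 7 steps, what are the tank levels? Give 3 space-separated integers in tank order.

Step 1: flows [0->1,1->2] -> levels [10 9 1]
Step 2: flows [0->1,1->2] -> levels [9 9 2]
Step 3: flows [0=1,1->2] -> levels [9 8 3]
Step 4: flows [0->1,1->2] -> levels [8 8 4]
Step 5: flows [0=1,1->2] -> levels [8 7 5]
Step 6: flows [0->1,1->2] -> levels [7 7 6]
Step 7: flows [0=1,1->2] -> levels [7 6 7]

Answer: 7 6 7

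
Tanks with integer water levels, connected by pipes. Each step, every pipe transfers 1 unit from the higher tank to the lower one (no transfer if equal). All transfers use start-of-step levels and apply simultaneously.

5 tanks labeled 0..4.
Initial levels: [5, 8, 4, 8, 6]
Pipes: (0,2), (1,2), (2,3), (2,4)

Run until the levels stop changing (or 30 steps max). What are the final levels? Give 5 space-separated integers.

Step 1: flows [0->2,1->2,3->2,4->2] -> levels [4 7 8 7 5]
Step 2: flows [2->0,2->1,2->3,2->4] -> levels [5 8 4 8 6]
  -> period-2 cycle: step 2 state = step 0 state; never stabilizes
  -> state at step 30: (30-0) mod 2 = 0, same as step 0 -> [5 8 4 8 6]

Answer: 5 8 4 8 6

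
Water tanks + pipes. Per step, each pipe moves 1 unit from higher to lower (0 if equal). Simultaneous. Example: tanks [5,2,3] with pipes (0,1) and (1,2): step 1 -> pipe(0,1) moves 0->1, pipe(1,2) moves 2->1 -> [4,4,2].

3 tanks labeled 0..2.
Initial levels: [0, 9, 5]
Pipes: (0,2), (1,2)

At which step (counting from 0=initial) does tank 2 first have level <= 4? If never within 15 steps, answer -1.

Answer: 5

Derivation:
Step 1: flows [2->0,1->2] -> levels [1 8 5]
Step 2: flows [2->0,1->2] -> levels [2 7 5]
Step 3: flows [2->0,1->2] -> levels [3 6 5]
Step 4: flows [2->0,1->2] -> levels [4 5 5]
Step 5: flows [2->0,1=2] -> levels [5 5 4]
Tank 2 first reaches <=4 at step 5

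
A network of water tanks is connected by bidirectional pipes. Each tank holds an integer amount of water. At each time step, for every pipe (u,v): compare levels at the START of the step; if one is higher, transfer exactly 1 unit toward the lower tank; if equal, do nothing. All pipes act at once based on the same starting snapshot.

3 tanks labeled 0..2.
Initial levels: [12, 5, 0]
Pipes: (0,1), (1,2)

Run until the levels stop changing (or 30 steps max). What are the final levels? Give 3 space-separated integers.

Answer: 5 7 5

Derivation:
Step 1: flows [0->1,1->2] -> levels [11 5 1]
Step 2: flows [0->1,1->2] -> levels [10 5 2]
Step 3: flows [0->1,1->2] -> levels [9 5 3]
Step 4: flows [0->1,1->2] -> levels [8 5 4]
Step 5: flows [0->1,1->2] -> levels [7 5 5]
Step 6: flows [0->1,1=2] -> levels [6 6 5]
Step 7: flows [0=1,1->2] -> levels [6 5 6]
Step 8: flows [0->1,2->1] -> levels [5 7 5]
Step 9: flows [1->0,1->2] -> levels [6 5 6]
  -> period-2 cycle: step 9 state = step 7 state; never stabilizes
  -> state at step 30: (30-7) mod 2 = 1, same as step 8 -> [5 7 5]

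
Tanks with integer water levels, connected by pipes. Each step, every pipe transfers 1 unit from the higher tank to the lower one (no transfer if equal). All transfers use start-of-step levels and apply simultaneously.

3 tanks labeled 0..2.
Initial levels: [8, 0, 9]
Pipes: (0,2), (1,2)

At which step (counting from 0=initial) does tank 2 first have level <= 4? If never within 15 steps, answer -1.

Step 1: flows [2->0,2->1] -> levels [9 1 7]
Step 2: flows [0->2,2->1] -> levels [8 2 7]
Step 3: flows [0->2,2->1] -> levels [7 3 7]
Step 4: flows [0=2,2->1] -> levels [7 4 6]
Step 5: flows [0->2,2->1] -> levels [6 5 6]
Step 6: flows [0=2,2->1] -> levels [6 6 5]
Step 7: flows [0->2,1->2] -> levels [5 5 7]
Step 8: flows [2->0,2->1] -> levels [6 6 5]
  -> period-2 cycle (repeats step 6); tank 2 never drops to <=4
Tank 2 never reaches <=4 within 15 steps

Answer: -1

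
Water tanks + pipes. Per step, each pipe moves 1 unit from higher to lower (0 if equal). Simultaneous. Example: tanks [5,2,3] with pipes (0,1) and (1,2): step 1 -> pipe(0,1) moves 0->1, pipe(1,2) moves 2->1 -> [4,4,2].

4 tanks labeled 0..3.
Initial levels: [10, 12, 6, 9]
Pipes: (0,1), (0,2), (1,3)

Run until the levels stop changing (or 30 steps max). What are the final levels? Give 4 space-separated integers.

Answer: 8 10 10 9

Derivation:
Step 1: flows [1->0,0->2,1->3] -> levels [10 10 7 10]
Step 2: flows [0=1,0->2,1=3] -> levels [9 10 8 10]
Step 3: flows [1->0,0->2,1=3] -> levels [9 9 9 10]
Step 4: flows [0=1,0=2,3->1] -> levels [9 10 9 9]
Step 5: flows [1->0,0=2,1->3] -> levels [10 8 9 10]
Step 6: flows [0->1,0->2,3->1] -> levels [8 10 10 9]
Step 7: flows [1->0,2->0,1->3] -> levels [10 8 9 10]
  -> period-2 cycle: step 7 state = step 5 state; never stabilizes
  -> state at step 30: (30-5) mod 2 = 1, same as step 6 -> [8 10 10 9]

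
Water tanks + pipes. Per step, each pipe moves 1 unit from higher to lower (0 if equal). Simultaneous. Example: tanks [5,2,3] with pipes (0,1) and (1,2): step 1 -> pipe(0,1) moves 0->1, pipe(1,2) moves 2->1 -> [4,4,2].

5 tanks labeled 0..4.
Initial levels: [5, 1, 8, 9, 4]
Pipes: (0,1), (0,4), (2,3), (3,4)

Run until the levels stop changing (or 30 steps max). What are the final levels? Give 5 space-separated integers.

Step 1: flows [0->1,0->4,3->2,3->4] -> levels [3 2 9 7 6]
Step 2: flows [0->1,4->0,2->3,3->4] -> levels [3 3 8 7 6]
Step 3: flows [0=1,4->0,2->3,3->4] -> levels [4 3 7 7 6]
Step 4: flows [0->1,4->0,2=3,3->4] -> levels [4 4 7 6 6]
Step 5: flows [0=1,4->0,2->3,3=4] -> levels [5 4 6 7 5]
Step 6: flows [0->1,0=4,3->2,3->4] -> levels [4 5 7 5 6]
Step 7: flows [1->0,4->0,2->3,4->3] -> levels [6 4 6 7 4]
Step 8: flows [0->1,0->4,3->2,3->4] -> levels [4 5 7 5 6]
  -> period-2 cycle: step 8 state = step 6 state; never stabilizes
  -> state at step 30: (30-6) mod 2 = 0, same as step 6 -> [4 5 7 5 6]

Answer: 4 5 7 5 6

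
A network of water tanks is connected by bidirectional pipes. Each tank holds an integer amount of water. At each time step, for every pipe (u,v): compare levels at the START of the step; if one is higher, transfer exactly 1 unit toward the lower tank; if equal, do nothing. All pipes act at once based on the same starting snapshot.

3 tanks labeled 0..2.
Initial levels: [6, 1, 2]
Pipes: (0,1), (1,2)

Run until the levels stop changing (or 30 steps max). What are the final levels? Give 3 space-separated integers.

Answer: 3 3 3

Derivation:
Step 1: flows [0->1,2->1] -> levels [5 3 1]
Step 2: flows [0->1,1->2] -> levels [4 3 2]
Step 3: flows [0->1,1->2] -> levels [3 3 3]
Step 4: flows [0=1,1=2] -> levels [3 3 3]
  -> stable (no change)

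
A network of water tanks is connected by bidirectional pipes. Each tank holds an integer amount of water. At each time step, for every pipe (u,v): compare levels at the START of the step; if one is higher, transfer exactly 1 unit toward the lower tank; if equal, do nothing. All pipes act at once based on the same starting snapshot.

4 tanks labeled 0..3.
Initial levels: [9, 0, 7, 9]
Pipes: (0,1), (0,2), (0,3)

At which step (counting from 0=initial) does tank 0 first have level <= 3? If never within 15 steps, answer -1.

Step 1: flows [0->1,0->2,0=3] -> levels [7 1 8 9]
Step 2: flows [0->1,2->0,3->0] -> levels [8 2 7 8]
Step 3: flows [0->1,0->2,0=3] -> levels [6 3 8 8]
Step 4: flows [0->1,2->0,3->0] -> levels [7 4 7 7]
Step 5: flows [0->1,0=2,0=3] -> levels [6 5 7 7]
Step 6: flows [0->1,2->0,3->0] -> levels [7 6 6 6]
Step 7: flows [0->1,0->2,0->3] -> levels [4 7 7 7]
Step 8: flows [1->0,2->0,3->0] -> levels [7 6 6 6]
  -> period-2 cycle (repeats step 6); tank 0 never drops to <=3
Tank 0 never reaches <=3 within 15 steps

Answer: -1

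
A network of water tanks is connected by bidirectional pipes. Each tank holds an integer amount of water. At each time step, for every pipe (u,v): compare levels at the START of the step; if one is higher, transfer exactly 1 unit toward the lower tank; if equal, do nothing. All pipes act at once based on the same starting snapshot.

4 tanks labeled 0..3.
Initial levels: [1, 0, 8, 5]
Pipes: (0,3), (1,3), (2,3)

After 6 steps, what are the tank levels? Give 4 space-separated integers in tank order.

Answer: 3 3 3 5

Derivation:
Step 1: flows [3->0,3->1,2->3] -> levels [2 1 7 4]
Step 2: flows [3->0,3->1,2->3] -> levels [3 2 6 3]
Step 3: flows [0=3,3->1,2->3] -> levels [3 3 5 3]
Step 4: flows [0=3,1=3,2->3] -> levels [3 3 4 4]
Step 5: flows [3->0,3->1,2=3] -> levels [4 4 4 2]
Step 6: flows [0->3,1->3,2->3] -> levels [3 3 3 5]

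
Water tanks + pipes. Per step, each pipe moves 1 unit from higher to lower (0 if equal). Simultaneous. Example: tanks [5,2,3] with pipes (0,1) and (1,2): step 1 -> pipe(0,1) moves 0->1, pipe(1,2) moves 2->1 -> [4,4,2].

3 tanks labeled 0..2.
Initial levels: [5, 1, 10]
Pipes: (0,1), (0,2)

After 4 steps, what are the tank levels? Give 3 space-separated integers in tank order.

Answer: 5 5 6

Derivation:
Step 1: flows [0->1,2->0] -> levels [5 2 9]
Step 2: flows [0->1,2->0] -> levels [5 3 8]
Step 3: flows [0->1,2->0] -> levels [5 4 7]
Step 4: flows [0->1,2->0] -> levels [5 5 6]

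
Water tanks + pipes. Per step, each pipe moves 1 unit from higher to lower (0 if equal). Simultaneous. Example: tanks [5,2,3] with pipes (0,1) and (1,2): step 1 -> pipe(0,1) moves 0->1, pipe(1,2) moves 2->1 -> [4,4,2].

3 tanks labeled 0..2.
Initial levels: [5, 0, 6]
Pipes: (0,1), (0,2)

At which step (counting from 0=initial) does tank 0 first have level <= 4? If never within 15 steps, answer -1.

Answer: 2

Derivation:
Step 1: flows [0->1,2->0] -> levels [5 1 5]
Step 2: flows [0->1,0=2] -> levels [4 2 5]
Tank 0 first reaches <=4 at step 2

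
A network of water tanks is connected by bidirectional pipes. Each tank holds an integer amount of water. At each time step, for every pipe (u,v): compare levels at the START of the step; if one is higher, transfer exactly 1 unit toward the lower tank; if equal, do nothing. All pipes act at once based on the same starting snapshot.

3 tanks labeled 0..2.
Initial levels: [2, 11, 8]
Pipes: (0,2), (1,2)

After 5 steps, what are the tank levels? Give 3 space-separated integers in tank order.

Step 1: flows [2->0,1->2] -> levels [3 10 8]
Step 2: flows [2->0,1->2] -> levels [4 9 8]
Step 3: flows [2->0,1->2] -> levels [5 8 8]
Step 4: flows [2->0,1=2] -> levels [6 8 7]
Step 5: flows [2->0,1->2] -> levels [7 7 7]

Answer: 7 7 7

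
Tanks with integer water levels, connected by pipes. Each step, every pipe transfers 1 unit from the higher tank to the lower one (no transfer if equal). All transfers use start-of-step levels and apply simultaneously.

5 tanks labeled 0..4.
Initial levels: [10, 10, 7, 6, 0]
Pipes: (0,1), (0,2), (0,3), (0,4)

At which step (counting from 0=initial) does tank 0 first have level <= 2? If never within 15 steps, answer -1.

Step 1: flows [0=1,0->2,0->3,0->4] -> levels [7 10 8 7 1]
Step 2: flows [1->0,2->0,0=3,0->4] -> levels [8 9 7 7 2]
Step 3: flows [1->0,0->2,0->3,0->4] -> levels [6 8 8 8 3]
Step 4: flows [1->0,2->0,3->0,0->4] -> levels [8 7 7 7 4]
Step 5: flows [0->1,0->2,0->3,0->4] -> levels [4 8 8 8 5]
Step 6: flows [1->0,2->0,3->0,4->0] -> levels [8 7 7 7 4]
  -> period-2 cycle (repeats step 4); tank 0 never drops to <=2
Tank 0 never reaches <=2 within 15 steps

Answer: -1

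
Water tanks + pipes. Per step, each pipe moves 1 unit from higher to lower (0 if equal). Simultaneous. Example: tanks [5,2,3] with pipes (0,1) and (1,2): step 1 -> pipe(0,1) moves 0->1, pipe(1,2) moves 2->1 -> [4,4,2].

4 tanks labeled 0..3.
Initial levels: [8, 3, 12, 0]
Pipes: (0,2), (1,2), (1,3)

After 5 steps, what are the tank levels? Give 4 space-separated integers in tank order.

Answer: 8 4 7 4

Derivation:
Step 1: flows [2->0,2->1,1->3] -> levels [9 3 10 1]
Step 2: flows [2->0,2->1,1->3] -> levels [10 3 8 2]
Step 3: flows [0->2,2->1,1->3] -> levels [9 3 8 3]
Step 4: flows [0->2,2->1,1=3] -> levels [8 4 8 3]
Step 5: flows [0=2,2->1,1->3] -> levels [8 4 7 4]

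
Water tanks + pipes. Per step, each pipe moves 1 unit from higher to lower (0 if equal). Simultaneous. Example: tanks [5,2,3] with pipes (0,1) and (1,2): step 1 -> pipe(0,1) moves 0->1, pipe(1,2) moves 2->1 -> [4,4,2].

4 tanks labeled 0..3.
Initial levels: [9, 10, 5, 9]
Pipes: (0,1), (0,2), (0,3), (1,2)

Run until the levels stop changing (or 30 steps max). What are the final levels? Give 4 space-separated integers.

Answer: 7 8 9 9

Derivation:
Step 1: flows [1->0,0->2,0=3,1->2] -> levels [9 8 7 9]
Step 2: flows [0->1,0->2,0=3,1->2] -> levels [7 8 9 9]
Step 3: flows [1->0,2->0,3->0,2->1] -> levels [10 8 7 8]
Step 4: flows [0->1,0->2,0->3,1->2] -> levels [7 8 9 9]
  -> period-2 cycle: step 4 state = step 2 state; never stabilizes
  -> state at step 30: (30-2) mod 2 = 0, same as step 2 -> [7 8 9 9]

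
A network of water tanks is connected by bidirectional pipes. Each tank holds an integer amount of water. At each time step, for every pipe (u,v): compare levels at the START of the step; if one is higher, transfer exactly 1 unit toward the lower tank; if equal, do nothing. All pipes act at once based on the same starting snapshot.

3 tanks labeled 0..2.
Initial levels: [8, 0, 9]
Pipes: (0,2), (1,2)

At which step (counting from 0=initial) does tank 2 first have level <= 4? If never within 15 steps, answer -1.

Step 1: flows [2->0,2->1] -> levels [9 1 7]
Step 2: flows [0->2,2->1] -> levels [8 2 7]
Step 3: flows [0->2,2->1] -> levels [7 3 7]
Step 4: flows [0=2,2->1] -> levels [7 4 6]
Step 5: flows [0->2,2->1] -> levels [6 5 6]
Step 6: flows [0=2,2->1] -> levels [6 6 5]
Step 7: flows [0->2,1->2] -> levels [5 5 7]
Step 8: flows [2->0,2->1] -> levels [6 6 5]
  -> period-2 cycle (repeats step 6); tank 2 never drops to <=4
Tank 2 never reaches <=4 within 15 steps

Answer: -1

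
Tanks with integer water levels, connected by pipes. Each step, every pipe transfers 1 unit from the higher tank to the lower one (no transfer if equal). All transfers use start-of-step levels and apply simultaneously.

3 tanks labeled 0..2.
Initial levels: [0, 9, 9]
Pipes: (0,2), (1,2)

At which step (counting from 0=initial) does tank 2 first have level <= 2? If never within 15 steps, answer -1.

Answer: -1

Derivation:
Step 1: flows [2->0,1=2] -> levels [1 9 8]
Step 2: flows [2->0,1->2] -> levels [2 8 8]
Step 3: flows [2->0,1=2] -> levels [3 8 7]
Step 4: flows [2->0,1->2] -> levels [4 7 7]
Step 5: flows [2->0,1=2] -> levels [5 7 6]
Step 6: flows [2->0,1->2] -> levels [6 6 6]
Step 7: flows [0=2,1=2] -> levels [6 6 6]
  -> stable; tank 2 stays at 6 > 2
Tank 2 never reaches <=2 within 15 steps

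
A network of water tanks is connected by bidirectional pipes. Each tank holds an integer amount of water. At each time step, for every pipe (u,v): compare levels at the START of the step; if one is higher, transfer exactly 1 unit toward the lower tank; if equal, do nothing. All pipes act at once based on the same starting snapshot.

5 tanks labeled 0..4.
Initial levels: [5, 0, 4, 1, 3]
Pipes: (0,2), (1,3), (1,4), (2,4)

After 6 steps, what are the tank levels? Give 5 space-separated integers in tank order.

Answer: 4 1 2 3 3

Derivation:
Step 1: flows [0->2,3->1,4->1,2->4] -> levels [4 2 4 0 3]
Step 2: flows [0=2,1->3,4->1,2->4] -> levels [4 2 3 1 3]
Step 3: flows [0->2,1->3,4->1,2=4] -> levels [3 2 4 2 2]
Step 4: flows [2->0,1=3,1=4,2->4] -> levels [4 2 2 2 3]
Step 5: flows [0->2,1=3,4->1,4->2] -> levels [3 3 4 2 1]
Step 6: flows [2->0,1->3,1->4,2->4] -> levels [4 1 2 3 3]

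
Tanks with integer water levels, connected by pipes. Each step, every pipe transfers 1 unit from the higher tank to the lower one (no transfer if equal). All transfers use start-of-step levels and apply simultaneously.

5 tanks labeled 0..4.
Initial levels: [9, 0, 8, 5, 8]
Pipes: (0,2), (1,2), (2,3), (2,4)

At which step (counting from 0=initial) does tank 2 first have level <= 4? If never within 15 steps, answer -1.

Step 1: flows [0->2,2->1,2->3,2=4] -> levels [8 1 7 6 8]
Step 2: flows [0->2,2->1,2->3,4->2] -> levels [7 2 7 7 7]
Step 3: flows [0=2,2->1,2=3,2=4] -> levels [7 3 6 7 7]
Step 4: flows [0->2,2->1,3->2,4->2] -> levels [6 4 8 6 6]
Step 5: flows [2->0,2->1,2->3,2->4] -> levels [7 5 4 7 7]
Tank 2 first reaches <=4 at step 5

Answer: 5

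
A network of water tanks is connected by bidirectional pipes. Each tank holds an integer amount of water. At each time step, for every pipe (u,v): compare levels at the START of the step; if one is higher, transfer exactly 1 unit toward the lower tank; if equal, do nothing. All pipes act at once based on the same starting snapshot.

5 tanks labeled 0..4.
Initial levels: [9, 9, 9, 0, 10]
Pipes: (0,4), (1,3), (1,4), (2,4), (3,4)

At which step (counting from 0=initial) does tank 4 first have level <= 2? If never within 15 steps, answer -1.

Step 1: flows [4->0,1->3,4->1,4->2,4->3] -> levels [10 9 10 2 6]
Step 2: flows [0->4,1->3,1->4,2->4,4->3] -> levels [9 7 9 4 8]
Step 3: flows [0->4,1->3,4->1,2->4,4->3] -> levels [8 7 8 6 8]
Step 4: flows [0=4,1->3,4->1,2=4,4->3] -> levels [8 7 8 8 6]
Step 5: flows [0->4,3->1,1->4,2->4,3->4] -> levels [7 7 7 6 10]
Step 6: flows [4->0,1->3,4->1,4->2,4->3] -> levels [8 7 8 8 6]
  -> period-2 cycle (repeats step 4); tank 4 never drops to <=2
Tank 4 never reaches <=2 within 15 steps

Answer: -1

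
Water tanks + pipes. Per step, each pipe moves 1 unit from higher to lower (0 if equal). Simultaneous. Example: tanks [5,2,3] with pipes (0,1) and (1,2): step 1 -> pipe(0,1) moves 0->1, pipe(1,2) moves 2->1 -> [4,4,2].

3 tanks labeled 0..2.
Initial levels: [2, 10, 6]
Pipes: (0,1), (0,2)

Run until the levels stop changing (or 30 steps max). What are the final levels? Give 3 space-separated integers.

Step 1: flows [1->0,2->0] -> levels [4 9 5]
Step 2: flows [1->0,2->0] -> levels [6 8 4]
Step 3: flows [1->0,0->2] -> levels [6 7 5]
Step 4: flows [1->0,0->2] -> levels [6 6 6]
Step 5: flows [0=1,0=2] -> levels [6 6 6]
  -> stable (no change)

Answer: 6 6 6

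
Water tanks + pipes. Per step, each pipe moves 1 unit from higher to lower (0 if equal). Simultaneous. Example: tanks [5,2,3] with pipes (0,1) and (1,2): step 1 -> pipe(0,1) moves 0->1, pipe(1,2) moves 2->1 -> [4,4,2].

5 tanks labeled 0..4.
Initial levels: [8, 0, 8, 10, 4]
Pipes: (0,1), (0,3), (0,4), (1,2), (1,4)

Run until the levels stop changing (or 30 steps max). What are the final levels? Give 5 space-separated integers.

Step 1: flows [0->1,3->0,0->4,2->1,4->1] -> levels [7 3 7 9 4]
Step 2: flows [0->1,3->0,0->4,2->1,4->1] -> levels [6 6 6 8 4]
Step 3: flows [0=1,3->0,0->4,1=2,1->4] -> levels [6 5 6 7 6]
Step 4: flows [0->1,3->0,0=4,2->1,4->1] -> levels [6 8 5 6 5]
Step 5: flows [1->0,0=3,0->4,1->2,1->4] -> levels [6 5 6 6 7]
Step 6: flows [0->1,0=3,4->0,2->1,4->1] -> levels [6 8 5 6 5]
  -> period-2 cycle: step 6 state = step 4 state; never stabilizes
  -> state at step 30: (30-4) mod 2 = 0, same as step 4 -> [6 8 5 6 5]

Answer: 6 8 5 6 5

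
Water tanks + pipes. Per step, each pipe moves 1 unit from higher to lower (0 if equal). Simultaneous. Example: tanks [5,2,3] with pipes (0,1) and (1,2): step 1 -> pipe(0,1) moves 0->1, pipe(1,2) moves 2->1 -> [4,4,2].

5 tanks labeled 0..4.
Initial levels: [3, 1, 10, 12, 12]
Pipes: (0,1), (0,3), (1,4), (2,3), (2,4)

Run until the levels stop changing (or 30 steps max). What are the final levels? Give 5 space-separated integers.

Answer: 7 7 6 9 9

Derivation:
Step 1: flows [0->1,3->0,4->1,3->2,4->2] -> levels [3 3 12 10 10]
Step 2: flows [0=1,3->0,4->1,2->3,2->4] -> levels [4 4 10 10 10]
Step 3: flows [0=1,3->0,4->1,2=3,2=4] -> levels [5 5 10 9 9]
Step 4: flows [0=1,3->0,4->1,2->3,2->4] -> levels [6 6 8 9 9]
Step 5: flows [0=1,3->0,4->1,3->2,4->2] -> levels [7 7 10 7 7]
Step 6: flows [0=1,0=3,1=4,2->3,2->4] -> levels [7 7 8 8 8]
Step 7: flows [0=1,3->0,4->1,2=3,2=4] -> levels [8 8 8 7 7]
Step 8: flows [0=1,0->3,1->4,2->3,2->4] -> levels [7 7 6 9 9]
Step 9: flows [0=1,3->0,4->1,3->2,4->2] -> levels [8 8 8 7 7]
  -> period-2 cycle: step 9 state = step 7 state; never stabilizes
  -> state at step 30: (30-7) mod 2 = 1, same as step 8 -> [7 7 6 9 9]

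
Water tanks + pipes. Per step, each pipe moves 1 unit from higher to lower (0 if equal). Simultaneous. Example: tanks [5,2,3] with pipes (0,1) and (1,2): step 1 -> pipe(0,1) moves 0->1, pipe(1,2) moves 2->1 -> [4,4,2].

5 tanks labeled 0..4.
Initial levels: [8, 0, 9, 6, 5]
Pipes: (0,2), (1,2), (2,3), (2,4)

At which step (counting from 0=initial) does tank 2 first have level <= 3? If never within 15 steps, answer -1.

Step 1: flows [2->0,2->1,2->3,2->4] -> levels [9 1 5 7 6]
Step 2: flows [0->2,2->1,3->2,4->2] -> levels [8 2 7 6 5]
Step 3: flows [0->2,2->1,2->3,2->4] -> levels [7 3 5 7 6]
Step 4: flows [0->2,2->1,3->2,4->2] -> levels [6 4 7 6 5]
Step 5: flows [2->0,2->1,2->3,2->4] -> levels [7 5 3 7 6]
Tank 2 first reaches <=3 at step 5

Answer: 5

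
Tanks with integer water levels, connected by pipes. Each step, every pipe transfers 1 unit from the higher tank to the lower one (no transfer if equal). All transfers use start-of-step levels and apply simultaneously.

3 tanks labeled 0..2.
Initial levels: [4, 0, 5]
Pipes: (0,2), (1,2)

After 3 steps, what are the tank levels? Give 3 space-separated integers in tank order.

Answer: 3 3 3

Derivation:
Step 1: flows [2->0,2->1] -> levels [5 1 3]
Step 2: flows [0->2,2->1] -> levels [4 2 3]
Step 3: flows [0->2,2->1] -> levels [3 3 3]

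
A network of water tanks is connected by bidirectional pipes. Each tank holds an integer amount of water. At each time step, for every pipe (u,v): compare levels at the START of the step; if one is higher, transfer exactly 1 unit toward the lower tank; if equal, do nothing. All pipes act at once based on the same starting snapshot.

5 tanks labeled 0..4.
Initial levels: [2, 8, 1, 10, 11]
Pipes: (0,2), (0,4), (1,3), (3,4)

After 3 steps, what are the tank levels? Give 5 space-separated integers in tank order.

Step 1: flows [0->2,4->0,3->1,4->3] -> levels [2 9 2 10 9]
Step 2: flows [0=2,4->0,3->1,3->4] -> levels [3 10 2 8 9]
Step 3: flows [0->2,4->0,1->3,4->3] -> levels [3 9 3 10 7]

Answer: 3 9 3 10 7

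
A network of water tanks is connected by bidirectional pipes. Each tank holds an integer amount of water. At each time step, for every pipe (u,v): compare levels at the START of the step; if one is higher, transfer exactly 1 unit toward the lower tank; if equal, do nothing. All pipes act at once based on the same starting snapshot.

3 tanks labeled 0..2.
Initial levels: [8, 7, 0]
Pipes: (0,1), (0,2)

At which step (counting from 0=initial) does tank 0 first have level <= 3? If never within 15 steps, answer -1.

Answer: -1

Derivation:
Step 1: flows [0->1,0->2] -> levels [6 8 1]
Step 2: flows [1->0,0->2] -> levels [6 7 2]
Step 3: flows [1->0,0->2] -> levels [6 6 3]
Step 4: flows [0=1,0->2] -> levels [5 6 4]
Step 5: flows [1->0,0->2] -> levels [5 5 5]
Step 6: flows [0=1,0=2] -> levels [5 5 5]
  -> stable; tank 0 stays at 5 > 3
Tank 0 never reaches <=3 within 15 steps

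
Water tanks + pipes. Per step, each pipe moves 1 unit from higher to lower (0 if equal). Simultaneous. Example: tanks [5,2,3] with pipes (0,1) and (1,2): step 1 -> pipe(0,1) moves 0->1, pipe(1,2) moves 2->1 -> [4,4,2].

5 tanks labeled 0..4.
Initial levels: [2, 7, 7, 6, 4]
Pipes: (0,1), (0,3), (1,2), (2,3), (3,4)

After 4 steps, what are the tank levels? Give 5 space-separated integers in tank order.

Step 1: flows [1->0,3->0,1=2,2->3,3->4] -> levels [4 6 6 5 5]
Step 2: flows [1->0,3->0,1=2,2->3,3=4] -> levels [6 5 5 5 5]
Step 3: flows [0->1,0->3,1=2,2=3,3=4] -> levels [4 6 5 6 5]
Step 4: flows [1->0,3->0,1->2,3->2,3->4] -> levels [6 4 7 3 6]

Answer: 6 4 7 3 6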